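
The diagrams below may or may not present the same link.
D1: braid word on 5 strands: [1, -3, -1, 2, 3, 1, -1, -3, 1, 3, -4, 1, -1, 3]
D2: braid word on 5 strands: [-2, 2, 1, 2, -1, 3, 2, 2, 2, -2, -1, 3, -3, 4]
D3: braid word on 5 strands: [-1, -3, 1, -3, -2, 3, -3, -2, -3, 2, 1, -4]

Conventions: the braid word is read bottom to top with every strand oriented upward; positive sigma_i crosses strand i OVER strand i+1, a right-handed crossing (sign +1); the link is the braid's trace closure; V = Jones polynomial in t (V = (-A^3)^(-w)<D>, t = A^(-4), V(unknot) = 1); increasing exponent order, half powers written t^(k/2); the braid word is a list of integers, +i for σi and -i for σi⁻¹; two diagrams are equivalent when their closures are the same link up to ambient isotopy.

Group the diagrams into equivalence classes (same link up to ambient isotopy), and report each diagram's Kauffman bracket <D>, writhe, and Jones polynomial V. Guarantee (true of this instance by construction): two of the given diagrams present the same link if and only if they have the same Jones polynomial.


grouping into links: {D1} | {D2} | {D3}
V(D1) = 1  (w +2, c 14, <D> = A^6)
D2 (bracket -A^-4 + 1 + A^8; 14 crossings at w = +4): V = t + t^3 - t^4
V(D3) = -t^-6 + t^-5 - t^-4 + 2t^-3 - t^-2 + t^-1  (w -4, c 12, <D> = A^-8 - A^-4 + 2 - A^4 + A^8 - A^12)
key observation: comparing 3 Jones polynomials yields 3 groups


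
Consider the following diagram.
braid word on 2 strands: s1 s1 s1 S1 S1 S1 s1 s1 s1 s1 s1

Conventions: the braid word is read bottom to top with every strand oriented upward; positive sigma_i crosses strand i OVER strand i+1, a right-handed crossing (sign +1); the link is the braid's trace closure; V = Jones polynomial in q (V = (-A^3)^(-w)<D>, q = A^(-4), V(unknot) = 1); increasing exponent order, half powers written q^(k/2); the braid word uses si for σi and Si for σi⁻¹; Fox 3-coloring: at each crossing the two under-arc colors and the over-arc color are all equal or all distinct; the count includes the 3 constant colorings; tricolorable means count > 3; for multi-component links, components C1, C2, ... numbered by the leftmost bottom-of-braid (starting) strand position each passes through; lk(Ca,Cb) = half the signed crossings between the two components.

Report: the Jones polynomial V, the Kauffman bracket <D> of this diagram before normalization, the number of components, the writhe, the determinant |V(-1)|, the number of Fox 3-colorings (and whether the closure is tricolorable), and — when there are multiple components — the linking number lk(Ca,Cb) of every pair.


V = q^2 + q^4 - q^5 + q^6 - q^7
<D> = A^-13 - A^-9 + A^-5 - A^-1 - A^7 (w = +5)
1 component over 11 crossings, w = +5
3 Fox colorings among 3^11, |V(-1)| = 5: not tricolorable
why: inverse pairs cancel, leaving σ1 σ1 σ1 σ1 σ1


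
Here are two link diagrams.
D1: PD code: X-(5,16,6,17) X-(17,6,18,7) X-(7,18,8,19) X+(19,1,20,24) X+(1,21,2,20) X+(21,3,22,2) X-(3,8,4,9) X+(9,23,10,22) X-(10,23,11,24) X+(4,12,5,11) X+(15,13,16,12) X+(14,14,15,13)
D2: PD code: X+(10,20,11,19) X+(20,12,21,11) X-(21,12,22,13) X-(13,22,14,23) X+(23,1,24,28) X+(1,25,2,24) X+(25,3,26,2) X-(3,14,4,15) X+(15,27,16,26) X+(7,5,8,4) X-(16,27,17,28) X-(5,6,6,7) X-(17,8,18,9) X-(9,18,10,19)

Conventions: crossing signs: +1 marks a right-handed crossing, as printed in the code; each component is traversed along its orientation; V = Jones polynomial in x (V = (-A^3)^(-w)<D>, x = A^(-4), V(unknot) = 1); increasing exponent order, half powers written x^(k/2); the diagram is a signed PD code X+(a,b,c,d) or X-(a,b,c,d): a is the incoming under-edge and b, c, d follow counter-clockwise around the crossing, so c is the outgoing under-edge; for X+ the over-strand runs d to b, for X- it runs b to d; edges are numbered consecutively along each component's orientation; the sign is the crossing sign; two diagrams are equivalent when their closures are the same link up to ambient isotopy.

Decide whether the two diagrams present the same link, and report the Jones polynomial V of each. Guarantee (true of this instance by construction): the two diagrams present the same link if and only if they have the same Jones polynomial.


equivalent: yes
V(D1) = -x^-3 + x^-2 - x^-1 + 3 - x + x^2 - x^3  (w +2, c 12, <D> = -A^-6 + A^-2 - A^2 + 3A^6 - A^10 + A^14 - A^18)
V(D2) = -x^-3 + x^-2 - x^-1 + 3 - x + x^2 - x^3  [14 crossings, <D> = -A^-12 + A^-8 - A^-4 + 3 - A^4 + A^8 - A^12, w = 0]
key observation: all 2 diagrams share one V(x), hence one class


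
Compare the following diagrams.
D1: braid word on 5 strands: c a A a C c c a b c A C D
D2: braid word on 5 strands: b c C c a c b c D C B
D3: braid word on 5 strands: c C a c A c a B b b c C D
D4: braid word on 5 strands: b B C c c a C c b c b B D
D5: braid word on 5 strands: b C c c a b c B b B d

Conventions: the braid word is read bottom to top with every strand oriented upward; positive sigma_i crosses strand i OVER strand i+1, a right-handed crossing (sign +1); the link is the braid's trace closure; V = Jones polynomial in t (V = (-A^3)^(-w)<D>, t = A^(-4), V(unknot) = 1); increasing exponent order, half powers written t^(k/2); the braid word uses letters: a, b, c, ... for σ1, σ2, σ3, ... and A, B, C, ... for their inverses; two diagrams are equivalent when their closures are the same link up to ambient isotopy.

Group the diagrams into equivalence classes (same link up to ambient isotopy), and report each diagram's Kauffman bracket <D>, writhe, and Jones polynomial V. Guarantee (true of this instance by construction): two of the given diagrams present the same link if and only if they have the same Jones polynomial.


grouping into links: {D1, D2, D3, D4, D5}
V(D1) = -t^(1/2) - t^(5/2)  (w +3, c 13, <D> = A^-1 + A^7)
V(D2) = -t^(1/2) - t^(5/2)  [11 crossings, <D> = A^-1 + A^7, w = +3]
V(D3) = -t^(1/2) - t^(5/2)  (w +3, c 13, <D> = A^-1 + A^7)
V(D4) = -t^(1/2) - t^(5/2)  [13 crossings, <D> = A^-1 + A^7, w = +3]
D5 (bracket A^5 + A^13; 11 crossings at w = +5): V = -t^(1/2) - t^(5/2)
why: all 5 diagrams share one V(t), hence one class


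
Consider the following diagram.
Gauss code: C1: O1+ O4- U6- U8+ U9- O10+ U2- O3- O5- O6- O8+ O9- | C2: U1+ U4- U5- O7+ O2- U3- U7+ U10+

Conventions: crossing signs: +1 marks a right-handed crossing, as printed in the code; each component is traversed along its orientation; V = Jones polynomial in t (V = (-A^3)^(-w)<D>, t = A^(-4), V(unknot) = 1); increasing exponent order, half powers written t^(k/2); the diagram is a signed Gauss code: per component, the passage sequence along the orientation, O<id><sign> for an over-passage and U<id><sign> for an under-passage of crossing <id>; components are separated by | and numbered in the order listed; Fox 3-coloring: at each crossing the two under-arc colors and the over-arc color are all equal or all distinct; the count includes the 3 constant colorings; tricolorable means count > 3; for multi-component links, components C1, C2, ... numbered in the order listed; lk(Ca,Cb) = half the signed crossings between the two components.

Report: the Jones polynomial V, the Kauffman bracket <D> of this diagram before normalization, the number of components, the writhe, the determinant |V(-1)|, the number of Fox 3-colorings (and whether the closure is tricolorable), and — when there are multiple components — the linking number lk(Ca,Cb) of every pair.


Jones polynomial: V(t) = -t^(-5/2) - t^(-1/2)
<D> = -A^-4 - A^4; writhe -2
components 2, writhe -2 (10 crossings)
linking number lk(C1,C2) = -1
3-colorings: 3 of 3^10, det 2 — not tricolorable
note: w = -2 shifts under R1 moves; the (-A^3)^(2) factor cancels that in V


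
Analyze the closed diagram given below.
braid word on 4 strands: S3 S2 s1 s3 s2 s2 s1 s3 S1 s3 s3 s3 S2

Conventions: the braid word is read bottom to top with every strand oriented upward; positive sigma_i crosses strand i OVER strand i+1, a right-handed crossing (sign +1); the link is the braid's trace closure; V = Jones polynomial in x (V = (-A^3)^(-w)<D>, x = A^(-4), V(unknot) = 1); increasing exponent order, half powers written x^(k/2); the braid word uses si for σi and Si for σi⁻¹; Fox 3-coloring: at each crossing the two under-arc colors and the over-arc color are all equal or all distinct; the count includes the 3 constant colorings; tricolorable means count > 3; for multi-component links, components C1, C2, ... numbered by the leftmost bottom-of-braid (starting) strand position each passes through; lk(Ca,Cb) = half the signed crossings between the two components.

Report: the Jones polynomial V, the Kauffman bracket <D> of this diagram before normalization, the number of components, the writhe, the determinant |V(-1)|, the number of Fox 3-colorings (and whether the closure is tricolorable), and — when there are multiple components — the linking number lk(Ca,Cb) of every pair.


V = x + x^3 - x^4
<D> = A^-1 - A^3 - A^11 (w = +5)
1 component over 13 crossings, w = +5
9 Fox colorings among 3^13, |V(-1)| = 3: tricolorable
why: |V(-1)| = 3: so tricolorable, since 3 divides 3


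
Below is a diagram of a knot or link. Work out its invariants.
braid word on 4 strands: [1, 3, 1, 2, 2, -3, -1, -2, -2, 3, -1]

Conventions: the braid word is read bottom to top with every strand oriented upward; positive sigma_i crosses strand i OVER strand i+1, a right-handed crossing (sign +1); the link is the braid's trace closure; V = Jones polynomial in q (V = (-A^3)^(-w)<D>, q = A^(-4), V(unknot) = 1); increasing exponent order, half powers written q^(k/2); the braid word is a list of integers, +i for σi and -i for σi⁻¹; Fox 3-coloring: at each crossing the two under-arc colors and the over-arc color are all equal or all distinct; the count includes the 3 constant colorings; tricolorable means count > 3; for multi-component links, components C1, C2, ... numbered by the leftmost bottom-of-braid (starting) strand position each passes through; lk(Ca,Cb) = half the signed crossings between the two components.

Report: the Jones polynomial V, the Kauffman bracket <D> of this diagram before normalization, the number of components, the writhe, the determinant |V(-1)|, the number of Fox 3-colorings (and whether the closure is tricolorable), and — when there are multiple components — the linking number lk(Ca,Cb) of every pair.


V = q^-2 + 2 + q^2
<D> = -A^-5 - 2A^3 - A^11 (w = +1)
3 components over 11 crossings, w = +1
lk(C1,C2): 0
lk(C1,C3) = -1
linking number lk(C2,C3) = +1
3 Fox colorings among 3^11, |V(-1)| = 4: not tricolorable
why: w = +1 shifts under R1 moves; the (-A^3)^(-1) factor cancels that in V


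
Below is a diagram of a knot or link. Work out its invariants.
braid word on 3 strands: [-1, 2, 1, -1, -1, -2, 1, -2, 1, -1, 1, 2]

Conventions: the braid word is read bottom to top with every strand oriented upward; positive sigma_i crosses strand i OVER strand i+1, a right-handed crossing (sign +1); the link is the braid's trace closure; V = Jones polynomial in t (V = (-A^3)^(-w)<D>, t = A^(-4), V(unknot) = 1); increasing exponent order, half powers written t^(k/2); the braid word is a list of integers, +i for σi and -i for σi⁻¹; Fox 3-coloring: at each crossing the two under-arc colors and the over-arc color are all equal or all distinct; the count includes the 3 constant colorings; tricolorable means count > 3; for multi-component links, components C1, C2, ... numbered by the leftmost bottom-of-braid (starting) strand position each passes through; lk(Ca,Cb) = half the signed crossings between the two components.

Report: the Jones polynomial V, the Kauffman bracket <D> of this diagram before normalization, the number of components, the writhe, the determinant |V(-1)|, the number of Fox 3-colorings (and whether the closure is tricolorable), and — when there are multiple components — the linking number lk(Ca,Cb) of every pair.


Jones polynomial: V(t) = -t^-3 + t^-2 - t^-1 + 3 - t + t^2 - t^3
<D> = -A^-12 + A^-8 - A^-4 + 3 - A^4 + A^8 - A^12; writhe 0
components 1, writhe 0 (12 crossings)
3-colorings: 27 of 3^12, det 9 — tricolorable
note: V is palindromic (span 6, det 9): t -> 1/t fixes it; necessary, not sufficient, for amphichirality


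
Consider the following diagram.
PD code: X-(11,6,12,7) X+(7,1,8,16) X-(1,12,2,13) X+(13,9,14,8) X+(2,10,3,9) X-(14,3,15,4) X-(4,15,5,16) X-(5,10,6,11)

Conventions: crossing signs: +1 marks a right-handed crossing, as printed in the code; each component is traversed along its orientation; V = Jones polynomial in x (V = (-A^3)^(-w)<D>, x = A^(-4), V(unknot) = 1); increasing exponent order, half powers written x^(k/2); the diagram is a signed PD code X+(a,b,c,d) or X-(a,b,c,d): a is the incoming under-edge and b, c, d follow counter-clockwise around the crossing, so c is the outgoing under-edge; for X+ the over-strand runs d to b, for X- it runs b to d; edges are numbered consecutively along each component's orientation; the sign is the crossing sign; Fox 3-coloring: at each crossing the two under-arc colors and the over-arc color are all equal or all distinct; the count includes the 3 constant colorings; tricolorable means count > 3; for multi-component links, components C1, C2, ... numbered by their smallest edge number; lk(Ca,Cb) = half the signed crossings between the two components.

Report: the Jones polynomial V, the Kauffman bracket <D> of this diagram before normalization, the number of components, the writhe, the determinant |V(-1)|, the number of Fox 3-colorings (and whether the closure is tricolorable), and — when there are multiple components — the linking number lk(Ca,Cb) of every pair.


Jones polynomial: V(x) = x^-5 - 2x^-4 + 2x^-3 - 2x^-2 + 2x^-1 - 1 + x
<D> = A^-10 - A^-6 + 2A^-2 - 2A^2 + 2A^6 - 2A^10 + A^14; writhe -2
components 1, writhe -2 (8 crossings)
3-colorings: 3 of 3^8, det 11 — not tricolorable
note: w = -2 (over 8 crossings) is diagram-only; (-A^3)^(2) removes it from V


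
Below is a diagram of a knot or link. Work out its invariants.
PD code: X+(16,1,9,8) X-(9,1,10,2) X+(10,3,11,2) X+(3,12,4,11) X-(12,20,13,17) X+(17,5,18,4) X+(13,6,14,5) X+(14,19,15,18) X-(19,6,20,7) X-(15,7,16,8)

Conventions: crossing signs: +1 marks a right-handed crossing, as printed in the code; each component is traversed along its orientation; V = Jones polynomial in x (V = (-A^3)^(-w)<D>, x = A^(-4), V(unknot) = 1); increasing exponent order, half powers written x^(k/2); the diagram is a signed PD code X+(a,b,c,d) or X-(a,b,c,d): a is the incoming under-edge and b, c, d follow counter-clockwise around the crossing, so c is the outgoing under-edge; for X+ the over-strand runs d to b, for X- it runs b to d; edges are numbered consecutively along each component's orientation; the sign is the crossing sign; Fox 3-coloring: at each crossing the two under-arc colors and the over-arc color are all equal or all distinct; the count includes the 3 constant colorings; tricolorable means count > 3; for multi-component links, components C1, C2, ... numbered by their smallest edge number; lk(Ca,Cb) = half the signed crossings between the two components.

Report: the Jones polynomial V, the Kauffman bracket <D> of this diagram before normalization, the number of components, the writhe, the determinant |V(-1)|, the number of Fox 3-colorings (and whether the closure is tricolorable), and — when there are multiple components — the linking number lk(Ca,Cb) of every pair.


V = 1 + x + x^2 + x^3
<D> = A^-6 + A^-2 + A^2 + A^6 (w = +2)
3 components over 10 crossings, w = +2
lk(C1,C2): +1
lk(C1,C3) = 0
linking number lk(C2,C3) = 0
9 Fox colorings among 3^10, |V(-1)| = 0: tricolorable
why: w = +2 shifts under R1 moves; the (-A^3)^(-2) factor cancels that in V


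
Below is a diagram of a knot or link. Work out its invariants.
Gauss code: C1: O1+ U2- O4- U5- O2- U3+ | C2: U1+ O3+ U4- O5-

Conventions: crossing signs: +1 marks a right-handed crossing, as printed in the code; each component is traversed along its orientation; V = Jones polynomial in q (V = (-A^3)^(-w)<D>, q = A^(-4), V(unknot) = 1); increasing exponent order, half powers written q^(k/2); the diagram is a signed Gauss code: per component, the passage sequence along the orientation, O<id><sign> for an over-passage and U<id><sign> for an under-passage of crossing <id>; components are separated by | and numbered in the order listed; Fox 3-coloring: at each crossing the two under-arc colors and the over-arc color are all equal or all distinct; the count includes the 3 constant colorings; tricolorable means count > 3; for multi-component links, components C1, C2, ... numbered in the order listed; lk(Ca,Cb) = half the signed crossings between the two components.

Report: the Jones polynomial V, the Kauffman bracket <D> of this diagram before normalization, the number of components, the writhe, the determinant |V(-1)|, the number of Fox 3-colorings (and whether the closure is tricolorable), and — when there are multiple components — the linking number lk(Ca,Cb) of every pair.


V = q^(-7/2) - 2q^(-5/2) + q^(-3/2) - 2q^(-1/2) + q^(1/2) - q^(3/2)
<D> = A^-9 - A^-5 + 2A^-1 - A^3 + 2A^7 - A^11 (w = -1)
2 components over 5 crossings, w = -1
lk(C1,C2): 0
3 Fox colorings among 3^5, |V(-1)| = 8: not tricolorable
why: |V(-1)| = 8: so not tricolorable, since 3 does not divide 8


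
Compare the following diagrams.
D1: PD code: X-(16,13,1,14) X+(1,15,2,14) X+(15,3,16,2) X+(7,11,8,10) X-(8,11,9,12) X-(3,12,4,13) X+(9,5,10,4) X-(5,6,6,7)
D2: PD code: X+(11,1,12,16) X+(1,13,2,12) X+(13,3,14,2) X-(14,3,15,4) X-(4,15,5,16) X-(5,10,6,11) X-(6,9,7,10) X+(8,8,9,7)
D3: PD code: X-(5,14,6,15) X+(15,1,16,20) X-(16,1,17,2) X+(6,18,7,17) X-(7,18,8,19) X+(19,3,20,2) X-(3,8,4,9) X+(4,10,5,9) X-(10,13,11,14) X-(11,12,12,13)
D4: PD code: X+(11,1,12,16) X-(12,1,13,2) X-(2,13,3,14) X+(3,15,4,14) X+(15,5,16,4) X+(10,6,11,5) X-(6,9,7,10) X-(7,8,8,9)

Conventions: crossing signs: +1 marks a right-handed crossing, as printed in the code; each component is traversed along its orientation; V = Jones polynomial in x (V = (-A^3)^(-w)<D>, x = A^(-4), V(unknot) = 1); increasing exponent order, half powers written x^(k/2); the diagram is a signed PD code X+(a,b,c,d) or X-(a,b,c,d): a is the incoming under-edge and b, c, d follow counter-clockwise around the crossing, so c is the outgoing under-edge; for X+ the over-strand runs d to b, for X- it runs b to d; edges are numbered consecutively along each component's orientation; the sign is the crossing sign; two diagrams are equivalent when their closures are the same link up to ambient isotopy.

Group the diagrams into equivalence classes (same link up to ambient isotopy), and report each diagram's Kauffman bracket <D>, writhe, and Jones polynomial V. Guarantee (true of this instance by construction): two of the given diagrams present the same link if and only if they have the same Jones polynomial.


grouping into links: {D1, D2, D3, D4}
V(D1) = 1  (w 0, c 8, <D> = 1)
D2 (bracket 1; 8 crossings at w = 0): V = 1
D3 (bracket A^-6; 10 crossings at w = -2): V = 1
V(D4) = 1  [8 crossings, <D> = 1, w = 0]
why: all 4 diagrams share one V(x), hence one class


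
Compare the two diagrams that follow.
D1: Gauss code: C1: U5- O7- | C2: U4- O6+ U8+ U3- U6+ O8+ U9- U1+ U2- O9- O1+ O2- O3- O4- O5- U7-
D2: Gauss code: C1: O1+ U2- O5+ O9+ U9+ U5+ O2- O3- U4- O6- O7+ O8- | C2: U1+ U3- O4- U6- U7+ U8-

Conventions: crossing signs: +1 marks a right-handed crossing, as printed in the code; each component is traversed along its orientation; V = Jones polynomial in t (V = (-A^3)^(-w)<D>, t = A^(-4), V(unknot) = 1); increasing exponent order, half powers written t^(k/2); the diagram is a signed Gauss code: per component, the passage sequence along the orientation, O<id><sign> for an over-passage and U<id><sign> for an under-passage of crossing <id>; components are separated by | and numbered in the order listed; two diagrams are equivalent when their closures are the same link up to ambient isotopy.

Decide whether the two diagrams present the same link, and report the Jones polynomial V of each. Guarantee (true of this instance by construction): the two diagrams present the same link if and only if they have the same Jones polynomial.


equivalent: yes
D1 (bracket A^-7 + A; 9 crossings at w = -3): V = -t^(-5/2) - t^(-1/2)
D2 (bracket A^-1 + A^7; 9 crossings at w = -1): V = -t^(-5/2) - t^(-1/2)
key observation: Reidemeister moves carry D1 (9 crossings) to D2 (9)


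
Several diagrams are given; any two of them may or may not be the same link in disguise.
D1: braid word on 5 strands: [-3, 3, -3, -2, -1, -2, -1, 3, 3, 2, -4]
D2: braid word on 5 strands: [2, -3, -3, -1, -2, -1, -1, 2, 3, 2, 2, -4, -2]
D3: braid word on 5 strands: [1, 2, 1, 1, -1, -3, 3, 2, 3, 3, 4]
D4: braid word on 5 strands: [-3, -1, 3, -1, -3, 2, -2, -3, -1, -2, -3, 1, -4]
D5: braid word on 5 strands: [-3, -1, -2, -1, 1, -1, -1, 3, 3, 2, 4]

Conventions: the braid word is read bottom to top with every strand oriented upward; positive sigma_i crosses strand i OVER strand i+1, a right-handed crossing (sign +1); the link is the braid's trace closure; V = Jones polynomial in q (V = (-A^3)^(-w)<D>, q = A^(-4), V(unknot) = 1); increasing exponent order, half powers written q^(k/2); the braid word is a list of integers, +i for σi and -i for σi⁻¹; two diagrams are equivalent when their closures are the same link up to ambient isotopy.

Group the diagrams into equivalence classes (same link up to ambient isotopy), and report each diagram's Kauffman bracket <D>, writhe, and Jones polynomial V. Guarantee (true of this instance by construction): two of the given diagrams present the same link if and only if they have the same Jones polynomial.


classes: {D1, D2, D5} | {D3} | {D4}
V(D1) = q^(-7/2) - 2q^(-5/2) + q^(-3/2) - 2q^(-1/2) + q^(1/2) - q^(3/2)  [11 crossings, <D> = A^-15 - A^-11 + 2A^-7 - A^-3 + 2A - A^5, w = -3]
D2 (bracket A^-15 - A^-11 + 2A^-7 - A^-3 + 2A - A^5; 13 crossings at w = -3): V = q^(-7/2) - 2q^(-5/2) + q^(-3/2) - 2q^(-1/2) + q^(1/2) - q^(3/2)
V(D3) = -q^(3/2) - 2q^(7/2) + q^(9/2) - q^(11/2) + q^(13/2)  [11 crossings, <D> = -A^-5 + A^-1 - A^3 + 2A^7 + A^15, w = +7]
V(D4) = q^(-13/2) - q^(-11/2) + q^(-9/2) - 2q^(-7/2) - q^(-3/2)  (w -7, c 13, <D> = A^-15 + 2A^-7 - A^-3 + A - A^5)
D5 (bracket A^-9 - A^-5 + 2A^-1 - A^3 + 2A^7 - A^11; 11 crossings at w = -1): V = q^(-7/2) - 2q^(-5/2) + q^(-3/2) - 2q^(-1/2) + q^(1/2) - q^(3/2)
note: comparing 5 Jones polynomials yields 3 groups


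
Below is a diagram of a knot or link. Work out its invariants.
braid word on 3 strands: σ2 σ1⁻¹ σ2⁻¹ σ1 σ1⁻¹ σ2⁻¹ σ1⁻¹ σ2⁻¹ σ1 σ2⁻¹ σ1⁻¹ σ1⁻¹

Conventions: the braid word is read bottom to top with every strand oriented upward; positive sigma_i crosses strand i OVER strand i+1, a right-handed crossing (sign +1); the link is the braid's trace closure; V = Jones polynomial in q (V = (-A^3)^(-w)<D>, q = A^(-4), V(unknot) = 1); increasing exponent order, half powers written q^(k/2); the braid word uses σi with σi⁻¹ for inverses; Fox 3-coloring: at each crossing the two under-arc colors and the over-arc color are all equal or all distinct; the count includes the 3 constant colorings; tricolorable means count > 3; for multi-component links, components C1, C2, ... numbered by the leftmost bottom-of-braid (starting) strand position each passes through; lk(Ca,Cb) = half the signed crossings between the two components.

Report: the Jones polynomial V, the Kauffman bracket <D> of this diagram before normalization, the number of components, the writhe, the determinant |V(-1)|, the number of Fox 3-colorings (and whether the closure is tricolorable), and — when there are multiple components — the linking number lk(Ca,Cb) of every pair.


Jones polynomial: V(q) = q^-8 - 2q^-7 + q^-6 - 2q^-5 + 2q^-4 + q^-2
<D> = A^-10 + 2A^-2 - 2A^2 + A^6 - 2A^10 + A^14; writhe -6
components 1, writhe -6 (12 crossings)
3-colorings: 27 of 3^12, det 9 — tricolorable
note: w = -6 shifts under R1 moves; the (-A^3)^(6) factor cancels that in V


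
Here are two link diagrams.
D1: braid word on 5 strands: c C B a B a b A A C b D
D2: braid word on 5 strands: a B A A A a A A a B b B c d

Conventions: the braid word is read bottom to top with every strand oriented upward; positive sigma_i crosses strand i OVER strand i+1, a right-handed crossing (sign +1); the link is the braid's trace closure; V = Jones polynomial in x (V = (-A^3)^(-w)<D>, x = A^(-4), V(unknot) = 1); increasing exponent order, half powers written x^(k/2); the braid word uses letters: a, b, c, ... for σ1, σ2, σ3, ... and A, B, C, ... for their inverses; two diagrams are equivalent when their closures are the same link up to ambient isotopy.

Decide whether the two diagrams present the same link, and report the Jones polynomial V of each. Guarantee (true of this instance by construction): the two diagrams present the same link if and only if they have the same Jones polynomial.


equivalent: no
V(D1) = 1  (w -2, c 12, <D> = A^-6)
V(D2) = -x^-6 + x^-5 - x^-4 + 2x^-3 - x^-2 + x^-1  [14 crossings, <D> = A^-2 - A^2 + 2A^6 - A^10 + A^14 - A^18, w = -2]
key observation: 2 classes among 2 diagrams; unequal V(x) rules out equality


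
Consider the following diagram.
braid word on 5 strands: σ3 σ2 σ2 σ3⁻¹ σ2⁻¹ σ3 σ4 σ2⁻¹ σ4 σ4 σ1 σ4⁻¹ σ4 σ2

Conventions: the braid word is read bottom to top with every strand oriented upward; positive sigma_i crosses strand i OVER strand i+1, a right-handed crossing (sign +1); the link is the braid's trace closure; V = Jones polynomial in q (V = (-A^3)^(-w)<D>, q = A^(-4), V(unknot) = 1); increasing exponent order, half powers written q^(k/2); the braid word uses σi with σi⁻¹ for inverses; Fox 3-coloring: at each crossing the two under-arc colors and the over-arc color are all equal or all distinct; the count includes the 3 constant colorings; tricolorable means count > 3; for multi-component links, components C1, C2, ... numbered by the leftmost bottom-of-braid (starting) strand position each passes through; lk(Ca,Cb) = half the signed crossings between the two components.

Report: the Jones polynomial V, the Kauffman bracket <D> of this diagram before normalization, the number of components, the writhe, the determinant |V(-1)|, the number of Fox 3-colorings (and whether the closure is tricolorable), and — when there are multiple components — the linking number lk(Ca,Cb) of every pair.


V(q) = q^2 + 2q^4 - 2q^5 + q^6 - 2q^7 + q^8
bracket: A^-14 - 2A^-10 + A^-6 - 2A^-2 + 2A^2 + A^10, w = +6
1 component, writhe +6, over 14 crossings
det 9, colorings 27 of 3^14 — tricolorable
observation: w = +6 (over 14 crossings) is diagram-only; (-A^3)^(-6) removes it from V


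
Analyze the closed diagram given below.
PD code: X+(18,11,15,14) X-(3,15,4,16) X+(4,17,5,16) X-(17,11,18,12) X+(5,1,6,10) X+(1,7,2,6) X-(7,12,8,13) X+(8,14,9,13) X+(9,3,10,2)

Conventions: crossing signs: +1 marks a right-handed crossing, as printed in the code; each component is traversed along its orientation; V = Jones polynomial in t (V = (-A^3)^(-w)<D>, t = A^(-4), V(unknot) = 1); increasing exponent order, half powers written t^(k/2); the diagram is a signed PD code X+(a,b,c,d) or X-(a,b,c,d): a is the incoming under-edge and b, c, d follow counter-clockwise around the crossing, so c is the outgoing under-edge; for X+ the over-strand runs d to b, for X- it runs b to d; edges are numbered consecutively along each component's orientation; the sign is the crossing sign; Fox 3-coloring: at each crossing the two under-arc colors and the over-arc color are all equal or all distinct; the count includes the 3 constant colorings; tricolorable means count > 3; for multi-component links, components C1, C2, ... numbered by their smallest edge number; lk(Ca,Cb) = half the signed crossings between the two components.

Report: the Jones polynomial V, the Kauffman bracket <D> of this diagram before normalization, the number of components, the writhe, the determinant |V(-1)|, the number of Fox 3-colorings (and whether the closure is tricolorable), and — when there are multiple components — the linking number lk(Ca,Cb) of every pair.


Jones polynomial: V(t) = 1 + 2t + 2t^2 + t^3 - t^4 - t^5
<D> = A^-11 + A^-7 - A^-3 - 2A - 2A^5 - A^9; writhe +3
components 3, writhe +3 (9 crossings)
linking number lk(C1,C2) = 0
lk(C1,C3): 0
lk(C2,C3) = 0
3-colorings: 81 of 3^10, det 0 — tricolorable
note: det 0 = |V(-1)|; divisible by 3, so tricolorable


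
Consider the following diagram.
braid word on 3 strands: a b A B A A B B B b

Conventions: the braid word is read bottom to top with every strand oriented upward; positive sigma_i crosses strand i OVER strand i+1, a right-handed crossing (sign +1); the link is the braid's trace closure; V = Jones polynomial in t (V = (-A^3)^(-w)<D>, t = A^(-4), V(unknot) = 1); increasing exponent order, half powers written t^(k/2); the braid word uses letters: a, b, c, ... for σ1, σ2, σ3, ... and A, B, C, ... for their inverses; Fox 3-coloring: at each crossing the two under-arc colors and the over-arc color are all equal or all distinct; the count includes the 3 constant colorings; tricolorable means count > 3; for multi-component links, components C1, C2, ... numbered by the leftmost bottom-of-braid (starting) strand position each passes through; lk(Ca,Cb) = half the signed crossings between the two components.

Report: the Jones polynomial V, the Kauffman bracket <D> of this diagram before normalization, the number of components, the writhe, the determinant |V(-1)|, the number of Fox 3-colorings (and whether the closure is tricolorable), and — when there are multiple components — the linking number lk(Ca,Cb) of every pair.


Jones polynomial: V(t) = -t^-4 + t^-3 + t^-1
<D> = A^-8 + 1 - A^4; writhe -4
components 1, writhe -4 (10 crossings)
3-colorings: 9 of 3^10, det 3 — tricolorable
note: |V(-1)| = 3: so tricolorable, since 3 divides 3


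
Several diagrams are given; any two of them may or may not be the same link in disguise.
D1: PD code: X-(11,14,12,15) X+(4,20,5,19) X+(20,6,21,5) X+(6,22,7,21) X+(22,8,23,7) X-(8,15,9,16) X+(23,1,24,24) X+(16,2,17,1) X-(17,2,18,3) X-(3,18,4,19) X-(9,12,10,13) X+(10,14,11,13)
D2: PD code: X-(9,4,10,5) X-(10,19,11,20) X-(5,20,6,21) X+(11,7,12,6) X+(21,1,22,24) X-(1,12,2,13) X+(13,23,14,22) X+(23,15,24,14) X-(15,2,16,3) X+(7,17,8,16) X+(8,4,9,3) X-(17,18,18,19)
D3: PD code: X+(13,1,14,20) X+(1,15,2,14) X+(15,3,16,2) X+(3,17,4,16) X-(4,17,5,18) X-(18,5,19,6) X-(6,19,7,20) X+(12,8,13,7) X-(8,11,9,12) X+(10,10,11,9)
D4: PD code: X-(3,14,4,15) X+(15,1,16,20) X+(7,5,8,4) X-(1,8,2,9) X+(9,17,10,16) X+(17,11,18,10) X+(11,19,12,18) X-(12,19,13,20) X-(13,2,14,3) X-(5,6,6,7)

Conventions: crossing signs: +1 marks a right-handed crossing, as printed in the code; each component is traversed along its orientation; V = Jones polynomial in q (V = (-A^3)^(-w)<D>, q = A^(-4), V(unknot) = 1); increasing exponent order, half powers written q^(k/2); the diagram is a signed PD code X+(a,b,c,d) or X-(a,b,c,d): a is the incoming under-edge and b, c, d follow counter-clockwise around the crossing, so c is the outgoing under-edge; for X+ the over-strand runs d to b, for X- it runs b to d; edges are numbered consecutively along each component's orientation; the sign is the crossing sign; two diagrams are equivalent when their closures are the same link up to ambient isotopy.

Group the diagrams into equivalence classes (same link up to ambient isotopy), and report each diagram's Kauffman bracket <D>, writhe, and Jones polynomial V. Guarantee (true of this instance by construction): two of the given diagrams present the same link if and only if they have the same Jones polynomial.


grouping into links: {D1} | {D3} | {D2, D4}
V(D1) = q + q^3 - q^4  (w +2, c 12, <D> = -A^-10 + A^-6 + A^2)
V(D2) = -q^-3 + 2q^-2 - 2q^-1 + 3 - 2q + 2q^2 - q^3  [12 crossings, <D> = -A^-12 + 2A^-8 - 2A^-4 + 3 - 2A^4 + 2A^8 - A^12, w = 0]
D3 (bracket A^6; 10 crossings at w = +2): V = 1
V(D4) = -q^-3 + 2q^-2 - 2q^-1 + 3 - 2q + 2q^2 - q^3  (w 0, c 10, <D> = -A^-12 + 2A^-8 - 2A^-4 + 3 - 2A^4 + 2A^8 - A^12)
why: 3 classes among 4 diagrams; unequal V(q) rules out equality


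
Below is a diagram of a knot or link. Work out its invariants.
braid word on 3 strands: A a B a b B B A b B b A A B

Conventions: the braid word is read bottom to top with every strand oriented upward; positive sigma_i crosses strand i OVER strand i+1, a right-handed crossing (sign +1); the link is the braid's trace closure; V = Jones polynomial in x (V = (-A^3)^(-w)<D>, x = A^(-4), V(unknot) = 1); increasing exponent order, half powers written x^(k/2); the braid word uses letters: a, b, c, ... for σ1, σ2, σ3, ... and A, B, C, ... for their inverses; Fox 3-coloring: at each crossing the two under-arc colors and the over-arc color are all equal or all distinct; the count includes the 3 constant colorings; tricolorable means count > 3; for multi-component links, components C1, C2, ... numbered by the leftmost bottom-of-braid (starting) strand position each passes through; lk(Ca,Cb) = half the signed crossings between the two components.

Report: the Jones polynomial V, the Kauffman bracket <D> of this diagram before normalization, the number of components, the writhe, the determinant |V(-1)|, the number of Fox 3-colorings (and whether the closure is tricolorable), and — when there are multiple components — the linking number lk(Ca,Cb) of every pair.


Jones polynomial: V(x) = x^-7 - 2x^-6 + 2x^-5 - 3x^-4 + 3x^-3 - 2x^-2 + 2x^-1
<D> = 2A^-8 - 2A^-4 + 3 - 3A^4 + 2A^8 - 2A^12 + A^16; writhe -4
components 1, writhe -4 (14 crossings)
3-colorings: 9 of 3^14, det 15 — tricolorable
note: w = -4 (over 14 crossings) is diagram-only; (-A^3)^(4) removes it from V


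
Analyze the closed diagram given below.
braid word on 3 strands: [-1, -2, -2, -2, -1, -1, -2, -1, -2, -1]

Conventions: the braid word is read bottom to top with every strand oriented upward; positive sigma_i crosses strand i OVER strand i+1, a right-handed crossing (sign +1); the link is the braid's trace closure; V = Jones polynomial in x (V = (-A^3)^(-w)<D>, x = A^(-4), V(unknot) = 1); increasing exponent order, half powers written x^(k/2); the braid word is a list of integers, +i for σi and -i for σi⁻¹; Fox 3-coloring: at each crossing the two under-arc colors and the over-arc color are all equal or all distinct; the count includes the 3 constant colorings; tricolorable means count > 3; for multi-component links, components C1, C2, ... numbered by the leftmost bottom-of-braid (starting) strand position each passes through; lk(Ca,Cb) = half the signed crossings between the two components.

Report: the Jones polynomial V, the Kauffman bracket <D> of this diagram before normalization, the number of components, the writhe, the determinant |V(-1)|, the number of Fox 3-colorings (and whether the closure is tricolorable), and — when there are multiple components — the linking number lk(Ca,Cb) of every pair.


Jones polynomial: V(x) = -x^-12 + x^-11 - x^-10 + x^-9 - x^-8 + x^-6 + x^-4
<D> = A^-14 + A^-6 - A^2 + A^6 - A^10 + A^14 - A^18; writhe -10
components 1, writhe -10 (10 crossings)
3-colorings: 9 of 3^10, det 3 — tricolorable
note: V spans 8 powers of x: at least 8 crossings in any diagram


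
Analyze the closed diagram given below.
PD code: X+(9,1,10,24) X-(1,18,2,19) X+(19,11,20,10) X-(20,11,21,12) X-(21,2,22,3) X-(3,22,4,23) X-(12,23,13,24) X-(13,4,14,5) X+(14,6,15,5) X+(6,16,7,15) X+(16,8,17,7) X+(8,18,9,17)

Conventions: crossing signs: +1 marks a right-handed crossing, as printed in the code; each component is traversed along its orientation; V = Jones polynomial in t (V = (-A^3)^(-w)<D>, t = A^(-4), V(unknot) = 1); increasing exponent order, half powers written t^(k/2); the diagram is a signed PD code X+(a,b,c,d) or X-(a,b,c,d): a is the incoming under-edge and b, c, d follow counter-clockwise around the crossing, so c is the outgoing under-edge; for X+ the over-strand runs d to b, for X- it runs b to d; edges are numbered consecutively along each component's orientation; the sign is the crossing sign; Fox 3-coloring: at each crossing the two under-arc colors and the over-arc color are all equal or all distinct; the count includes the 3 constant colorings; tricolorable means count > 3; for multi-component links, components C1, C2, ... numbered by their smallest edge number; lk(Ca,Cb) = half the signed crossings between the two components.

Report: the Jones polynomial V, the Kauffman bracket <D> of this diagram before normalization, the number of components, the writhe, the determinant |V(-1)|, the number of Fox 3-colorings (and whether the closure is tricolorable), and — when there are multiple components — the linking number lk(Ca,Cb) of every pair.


V = -t^-3 + t^-2 - t^-1 + 3 - t + t^2 - t^3
<D> = -A^-12 + A^-8 - A^-4 + 3 - A^4 + A^8 - A^12 (w = 0)
1 component over 12 crossings, w = 0
27 Fox colorings among 3^12, |V(-1)| = 9: tricolorable
why: V is palindromic (span 6, det 9): t -> 1/t fixes it; necessary, not sufficient, for amphichirality


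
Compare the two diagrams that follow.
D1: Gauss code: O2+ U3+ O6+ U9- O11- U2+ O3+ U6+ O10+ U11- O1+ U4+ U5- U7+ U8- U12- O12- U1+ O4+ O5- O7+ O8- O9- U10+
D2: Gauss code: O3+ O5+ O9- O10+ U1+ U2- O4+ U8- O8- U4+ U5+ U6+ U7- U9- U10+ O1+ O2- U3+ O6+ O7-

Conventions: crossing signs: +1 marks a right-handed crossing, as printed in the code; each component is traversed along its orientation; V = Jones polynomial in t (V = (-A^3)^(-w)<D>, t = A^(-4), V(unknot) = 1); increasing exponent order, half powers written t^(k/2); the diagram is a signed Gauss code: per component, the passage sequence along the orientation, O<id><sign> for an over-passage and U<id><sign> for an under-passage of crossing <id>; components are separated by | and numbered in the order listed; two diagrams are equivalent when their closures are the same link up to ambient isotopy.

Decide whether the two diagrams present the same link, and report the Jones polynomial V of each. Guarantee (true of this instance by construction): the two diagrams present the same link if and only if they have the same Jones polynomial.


same link: no
V(D1) = t^-1 - 1 + 2t - 2t^2 + 2t^3 - 2t^4 + t^5  [12 crossings, <D> = A^-14 - 2A^-10 + 2A^-6 - 2A^-2 + 2A^2 - A^6 + A^10, w = +2]
D2 (bracket A^6; 10 crossings at w = +2): V = 1
note: comparing 2 Jones polynomials yields 2 groups


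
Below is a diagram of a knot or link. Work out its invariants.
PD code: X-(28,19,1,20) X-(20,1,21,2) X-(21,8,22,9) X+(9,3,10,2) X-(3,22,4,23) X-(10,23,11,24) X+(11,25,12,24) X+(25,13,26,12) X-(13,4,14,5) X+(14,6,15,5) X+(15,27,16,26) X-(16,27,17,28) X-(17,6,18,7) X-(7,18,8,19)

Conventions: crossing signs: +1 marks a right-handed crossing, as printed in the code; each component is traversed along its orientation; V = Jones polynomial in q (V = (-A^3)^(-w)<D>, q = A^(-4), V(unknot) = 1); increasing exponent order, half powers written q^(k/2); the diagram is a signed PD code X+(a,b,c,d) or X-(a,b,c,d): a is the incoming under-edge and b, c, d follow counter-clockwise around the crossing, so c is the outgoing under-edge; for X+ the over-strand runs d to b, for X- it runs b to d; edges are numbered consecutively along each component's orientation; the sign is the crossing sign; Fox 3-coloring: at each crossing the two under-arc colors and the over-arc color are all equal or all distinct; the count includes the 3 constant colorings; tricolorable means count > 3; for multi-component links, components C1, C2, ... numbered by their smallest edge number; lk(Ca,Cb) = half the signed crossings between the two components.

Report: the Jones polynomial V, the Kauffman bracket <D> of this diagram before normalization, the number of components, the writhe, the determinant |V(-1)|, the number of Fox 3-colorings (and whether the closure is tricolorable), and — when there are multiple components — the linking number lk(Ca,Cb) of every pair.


Jones polynomial: V(q) = q^-7 - 2q^-6 + 2q^-5 - 3q^-4 + 3q^-3 - 2q^-2 + 2q^-1
<D> = 2A^-8 - 2A^-4 + 3 - 3A^4 + 2A^8 - 2A^12 + A^16; writhe -4
components 1, writhe -4 (14 crossings)
3-colorings: 9 of 3^14, det 15 — tricolorable
note: w = -4 shifts under R1 moves; the (-A^3)^(4) factor cancels that in V


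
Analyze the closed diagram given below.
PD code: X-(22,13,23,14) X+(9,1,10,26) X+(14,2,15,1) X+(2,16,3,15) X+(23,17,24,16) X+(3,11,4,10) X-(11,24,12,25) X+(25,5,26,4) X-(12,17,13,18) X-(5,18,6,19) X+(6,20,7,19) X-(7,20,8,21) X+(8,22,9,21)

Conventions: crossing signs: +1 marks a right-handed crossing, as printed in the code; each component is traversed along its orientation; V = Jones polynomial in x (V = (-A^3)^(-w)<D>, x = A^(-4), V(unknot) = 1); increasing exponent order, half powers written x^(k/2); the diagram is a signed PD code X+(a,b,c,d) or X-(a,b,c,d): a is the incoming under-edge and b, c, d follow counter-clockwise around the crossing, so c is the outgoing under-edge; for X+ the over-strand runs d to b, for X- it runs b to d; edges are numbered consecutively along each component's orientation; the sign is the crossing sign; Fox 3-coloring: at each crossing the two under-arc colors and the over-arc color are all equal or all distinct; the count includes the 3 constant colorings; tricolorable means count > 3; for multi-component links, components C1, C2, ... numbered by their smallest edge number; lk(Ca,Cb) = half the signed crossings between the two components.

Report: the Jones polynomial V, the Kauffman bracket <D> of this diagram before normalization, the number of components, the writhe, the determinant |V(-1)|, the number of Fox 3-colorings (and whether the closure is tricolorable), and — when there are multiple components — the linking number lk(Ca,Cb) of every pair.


V(x) = x^-1 - 2 + 3x - 3x^2 + 4x^3 - 3x^4 + 2x^5 - x^6
bracket: A^-15 - 2A^-11 + 3A^-7 - 4A^-3 + 3A - 3A^5 + 2A^9 - A^13, w = +3
1 component, writhe +3, over 13 crossings
det 19, colorings 3 of 3^13 — not tricolorable
observation: det 19 = |V(-1)|; not divisible by 3, so not tricolorable
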